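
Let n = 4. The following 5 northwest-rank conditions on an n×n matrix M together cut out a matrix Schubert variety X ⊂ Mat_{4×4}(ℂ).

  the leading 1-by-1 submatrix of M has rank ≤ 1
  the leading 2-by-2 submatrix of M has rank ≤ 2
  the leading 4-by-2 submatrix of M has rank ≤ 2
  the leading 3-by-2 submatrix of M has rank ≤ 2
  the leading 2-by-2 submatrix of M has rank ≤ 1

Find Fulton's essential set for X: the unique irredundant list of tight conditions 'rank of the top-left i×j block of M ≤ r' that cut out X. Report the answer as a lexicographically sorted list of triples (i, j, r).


Rank table r_w(4×4) implied by the 5 constraints:

  i=1: 1, 1, 1, 1
  i=2: 1, 1, 2, 2
  i=3: 1, 2, 3, 3
  i=4: 1, 2, 3, 4

second differences of R give the permutation w = (1, 3, 2, 4).

D(w) has 1 cell with 1 SE-corner; essential set:

[(2, 2, 1)]


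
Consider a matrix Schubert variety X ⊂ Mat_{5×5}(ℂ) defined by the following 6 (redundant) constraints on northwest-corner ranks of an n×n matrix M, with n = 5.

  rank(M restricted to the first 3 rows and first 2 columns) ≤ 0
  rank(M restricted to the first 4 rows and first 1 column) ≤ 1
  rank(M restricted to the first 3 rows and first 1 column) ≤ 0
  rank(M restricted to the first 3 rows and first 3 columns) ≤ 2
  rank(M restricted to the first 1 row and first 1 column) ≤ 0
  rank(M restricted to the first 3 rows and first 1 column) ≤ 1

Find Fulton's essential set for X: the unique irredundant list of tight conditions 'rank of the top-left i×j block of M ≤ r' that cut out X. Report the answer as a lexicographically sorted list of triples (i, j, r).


Rank table r_w(5×5) implied by the 6 constraints:

  R[1]: 0, 0, 1, 1, 1
  R[2]: 0, 0, 1, 2, 2
  R[3]: 0, 0, 1, 2, 3
  R[4]: 1, 1, 2, 3, 4
  R[5]: 1, 2, 3, 4, 5

the unique w with this rank table is (3, 4, 5, 1, 2).

D(w) has 6 cells with 1 SE-corner; essential set:

[(3, 2, 0)]


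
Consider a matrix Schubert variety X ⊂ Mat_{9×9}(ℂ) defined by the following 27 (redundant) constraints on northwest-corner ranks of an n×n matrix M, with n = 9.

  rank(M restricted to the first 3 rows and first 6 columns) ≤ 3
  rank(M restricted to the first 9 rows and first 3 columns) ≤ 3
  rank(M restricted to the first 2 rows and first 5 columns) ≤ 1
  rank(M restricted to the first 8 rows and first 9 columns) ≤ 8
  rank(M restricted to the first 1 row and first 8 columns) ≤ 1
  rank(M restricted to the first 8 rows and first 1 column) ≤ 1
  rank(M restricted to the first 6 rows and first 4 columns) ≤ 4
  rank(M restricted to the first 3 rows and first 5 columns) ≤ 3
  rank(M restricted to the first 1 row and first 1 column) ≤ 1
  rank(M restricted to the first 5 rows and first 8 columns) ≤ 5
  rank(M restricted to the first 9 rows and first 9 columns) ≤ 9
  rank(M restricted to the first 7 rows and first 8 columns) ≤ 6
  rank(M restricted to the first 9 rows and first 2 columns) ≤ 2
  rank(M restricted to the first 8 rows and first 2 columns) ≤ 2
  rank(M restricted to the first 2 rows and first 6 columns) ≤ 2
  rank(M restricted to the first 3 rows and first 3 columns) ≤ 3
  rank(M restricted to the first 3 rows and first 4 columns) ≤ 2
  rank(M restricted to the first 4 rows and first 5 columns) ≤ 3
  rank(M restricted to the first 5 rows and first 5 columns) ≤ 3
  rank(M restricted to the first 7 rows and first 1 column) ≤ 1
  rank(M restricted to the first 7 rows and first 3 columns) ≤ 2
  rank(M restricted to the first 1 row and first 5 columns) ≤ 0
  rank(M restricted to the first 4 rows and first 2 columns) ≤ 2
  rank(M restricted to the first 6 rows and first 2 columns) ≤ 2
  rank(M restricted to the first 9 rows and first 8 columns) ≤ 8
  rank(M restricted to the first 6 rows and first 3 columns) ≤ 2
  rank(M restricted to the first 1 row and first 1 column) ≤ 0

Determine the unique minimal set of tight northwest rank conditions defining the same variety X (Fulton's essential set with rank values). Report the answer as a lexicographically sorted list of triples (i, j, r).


The tightest implied rank at each (i,j), from the 27 conditions:

  i=1: 0  0  0  0  0  1  1  1  1
  i=2: 1  1  1  1  1  2  2  2  2
  i=3: 1  2  2  2  2  3  3  3  3
  i=4: 1  2  2  3  3  4  4  4  4
  i=5: 1  2  2  3  3  4  5  5  5
  i=6: 1  2  2  3  4  5  6  6  6
  i=7: 1  2  2  3  4  5  6  6  7
  i=8: 1  2  3  4  5  6  7  7  8
  i=9: 1  2  3  4  5  6  7  8  9

giving w = (6, 1, 2, 4, 7, 5, 9, 3, 8) via Δ²R.

D(w) has 11 cells with 4 SE-corners; essential set:

[(1, 5, 0), (5, 5, 3), (7, 3, 2), (7, 8, 6)]


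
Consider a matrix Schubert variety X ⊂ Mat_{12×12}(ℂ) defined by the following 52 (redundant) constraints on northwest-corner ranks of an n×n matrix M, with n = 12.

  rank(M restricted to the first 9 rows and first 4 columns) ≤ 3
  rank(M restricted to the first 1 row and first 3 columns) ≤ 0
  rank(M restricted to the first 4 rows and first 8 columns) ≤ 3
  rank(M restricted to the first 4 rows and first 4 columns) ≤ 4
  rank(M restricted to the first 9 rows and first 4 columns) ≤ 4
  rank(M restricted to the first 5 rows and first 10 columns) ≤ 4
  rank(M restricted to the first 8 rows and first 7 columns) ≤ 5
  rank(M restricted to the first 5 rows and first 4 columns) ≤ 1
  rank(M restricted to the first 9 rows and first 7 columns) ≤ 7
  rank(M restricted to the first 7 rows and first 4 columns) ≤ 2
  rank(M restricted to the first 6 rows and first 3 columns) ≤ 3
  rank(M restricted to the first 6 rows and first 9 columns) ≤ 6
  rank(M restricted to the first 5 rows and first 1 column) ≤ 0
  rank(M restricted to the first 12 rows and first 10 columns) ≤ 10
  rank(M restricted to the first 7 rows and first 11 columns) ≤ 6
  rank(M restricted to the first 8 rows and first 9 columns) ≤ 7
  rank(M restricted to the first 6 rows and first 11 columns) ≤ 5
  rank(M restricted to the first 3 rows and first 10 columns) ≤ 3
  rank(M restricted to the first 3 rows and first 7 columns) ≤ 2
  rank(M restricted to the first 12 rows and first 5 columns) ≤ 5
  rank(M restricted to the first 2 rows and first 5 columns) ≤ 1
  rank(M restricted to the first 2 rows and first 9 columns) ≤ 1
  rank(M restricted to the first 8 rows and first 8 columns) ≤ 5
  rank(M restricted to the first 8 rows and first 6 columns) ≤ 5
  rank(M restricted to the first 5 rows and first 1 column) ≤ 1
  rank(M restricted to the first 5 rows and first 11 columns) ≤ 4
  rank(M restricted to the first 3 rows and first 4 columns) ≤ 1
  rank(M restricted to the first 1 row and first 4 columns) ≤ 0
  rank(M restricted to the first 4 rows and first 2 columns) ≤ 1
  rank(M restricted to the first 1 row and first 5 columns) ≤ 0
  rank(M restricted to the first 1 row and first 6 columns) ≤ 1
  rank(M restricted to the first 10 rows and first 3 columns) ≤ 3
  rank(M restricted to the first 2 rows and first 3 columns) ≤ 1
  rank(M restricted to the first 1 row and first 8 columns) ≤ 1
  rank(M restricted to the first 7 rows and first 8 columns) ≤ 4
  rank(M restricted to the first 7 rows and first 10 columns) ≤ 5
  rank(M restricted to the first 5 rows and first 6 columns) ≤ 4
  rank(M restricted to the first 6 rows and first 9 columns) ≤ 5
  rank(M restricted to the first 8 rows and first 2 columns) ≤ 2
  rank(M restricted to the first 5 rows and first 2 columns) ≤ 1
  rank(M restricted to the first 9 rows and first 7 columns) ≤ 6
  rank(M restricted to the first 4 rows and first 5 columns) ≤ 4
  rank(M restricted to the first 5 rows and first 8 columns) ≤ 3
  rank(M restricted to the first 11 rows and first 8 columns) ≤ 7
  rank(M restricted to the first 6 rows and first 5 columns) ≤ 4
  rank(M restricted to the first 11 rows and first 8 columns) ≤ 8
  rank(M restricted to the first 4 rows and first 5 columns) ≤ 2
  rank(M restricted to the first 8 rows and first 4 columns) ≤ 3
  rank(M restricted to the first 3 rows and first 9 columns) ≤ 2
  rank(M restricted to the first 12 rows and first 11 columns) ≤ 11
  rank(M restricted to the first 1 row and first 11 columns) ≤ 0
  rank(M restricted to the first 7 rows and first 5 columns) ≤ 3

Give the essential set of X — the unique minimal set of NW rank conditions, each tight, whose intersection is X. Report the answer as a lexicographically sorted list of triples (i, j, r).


The tightest implied rank at each (i,j), from the 52 conditions:

  0  0  0  0  0  0  0  0  0  0  0  1
  0  1  1  1  1  1  1  1  1  1  1  2
  0  1  1  1  2  2  2  2  2  2  2  3
  0  1  1  1  2  3  3  3  3  3  3  4
  0  1  1  1  2  3  3  3  4  4  4  5
  1  2  2  2  3  4  4  4  5  5  5  6
  1  2  2  2  3  4  4  4  5  5  6  7
  1  2  3  3  4  5  5  5  6  6  7  8
  1  2  3  3  4  5  6  6  7  7  8  9
  1  2  3  4  5  6  7  7  8  8  9  10
  1  2  3  4  5  6  7  7  8  9  10  11
  1  2  3  4  5  6  7  8  9  10  11  12

the unique w with this rank table is (12, 2, 5, 6, 9, 1, 11, 3, 7, 4, 10, 8).

|D(w)|=30, |Ess(w)|=9:

[(1, 11, 0), (5, 1, 0), (5, 4, 1), (5, 8, 3), (7, 4, 2), (7, 8, 4), (7, 10, 5), (9, 4, 3), (11, 8, 7)]


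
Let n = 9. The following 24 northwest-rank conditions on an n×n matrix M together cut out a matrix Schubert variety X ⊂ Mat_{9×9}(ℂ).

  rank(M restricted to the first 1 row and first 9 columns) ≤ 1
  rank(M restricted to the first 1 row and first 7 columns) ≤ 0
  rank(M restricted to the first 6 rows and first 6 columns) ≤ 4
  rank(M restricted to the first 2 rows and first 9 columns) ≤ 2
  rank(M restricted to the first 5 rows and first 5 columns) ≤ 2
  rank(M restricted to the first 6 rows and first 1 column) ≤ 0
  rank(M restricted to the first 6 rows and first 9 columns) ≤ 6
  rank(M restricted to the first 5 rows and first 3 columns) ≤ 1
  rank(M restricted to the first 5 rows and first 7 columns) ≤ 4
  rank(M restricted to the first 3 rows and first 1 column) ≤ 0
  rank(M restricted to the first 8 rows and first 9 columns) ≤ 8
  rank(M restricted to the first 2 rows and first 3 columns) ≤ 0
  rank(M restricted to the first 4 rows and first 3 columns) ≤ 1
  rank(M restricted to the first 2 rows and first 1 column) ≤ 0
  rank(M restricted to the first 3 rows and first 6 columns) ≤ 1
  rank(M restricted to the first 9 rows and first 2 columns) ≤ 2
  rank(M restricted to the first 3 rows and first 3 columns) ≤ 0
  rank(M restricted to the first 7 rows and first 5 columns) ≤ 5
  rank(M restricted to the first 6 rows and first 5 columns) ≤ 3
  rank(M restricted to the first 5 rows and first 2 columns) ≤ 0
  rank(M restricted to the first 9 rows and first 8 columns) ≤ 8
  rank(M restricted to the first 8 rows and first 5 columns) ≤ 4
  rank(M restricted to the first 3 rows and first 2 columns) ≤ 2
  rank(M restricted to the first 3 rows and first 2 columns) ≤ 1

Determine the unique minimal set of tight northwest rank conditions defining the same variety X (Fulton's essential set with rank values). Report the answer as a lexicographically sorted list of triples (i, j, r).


Recovering R(i,j) via the rank-extension bound from the 24 conditions:

  i=1: 0 | 0 | 0 | 0 | 0 | 0 | 0 | 1 | 1
  i=2: 0 | 0 | 0 | 1 | 1 | 1 | 1 | 2 | 2
  i=3: 0 | 0 | 0 | 1 | 1 | 1 | 2 | 3 | 3
  i=4: 0 | 0 | 1 | 2 | 2 | 2 | 3 | 4 | 4
  i=5: 0 | 0 | 1 | 2 | 2 | 3 | 4 | 5 | 5
  i=6: 0 | 1 | 2 | 3 | 3 | 4 | 5 | 6 | 6
  i=7: 1 | 2 | 3 | 4 | 4 | 5 | 6 | 7 | 7
  i=8: 1 | 2 | 3 | 4 | 4 | 5 | 6 | 7 | 8
  i=9: 1 | 2 | 3 | 4 | 5 | 6 | 7 | 8 | 9

giving w = (8, 4, 7, 3, 6, 2, 1, 9, 5) via Δ²R.

Fulton essential set (7 of the 22 Rothe cells):

[(1, 7, 0), (3, 3, 0), (3, 6, 1), (5, 2, 0), (5, 5, 2), (6, 1, 0), (8, 5, 4)]


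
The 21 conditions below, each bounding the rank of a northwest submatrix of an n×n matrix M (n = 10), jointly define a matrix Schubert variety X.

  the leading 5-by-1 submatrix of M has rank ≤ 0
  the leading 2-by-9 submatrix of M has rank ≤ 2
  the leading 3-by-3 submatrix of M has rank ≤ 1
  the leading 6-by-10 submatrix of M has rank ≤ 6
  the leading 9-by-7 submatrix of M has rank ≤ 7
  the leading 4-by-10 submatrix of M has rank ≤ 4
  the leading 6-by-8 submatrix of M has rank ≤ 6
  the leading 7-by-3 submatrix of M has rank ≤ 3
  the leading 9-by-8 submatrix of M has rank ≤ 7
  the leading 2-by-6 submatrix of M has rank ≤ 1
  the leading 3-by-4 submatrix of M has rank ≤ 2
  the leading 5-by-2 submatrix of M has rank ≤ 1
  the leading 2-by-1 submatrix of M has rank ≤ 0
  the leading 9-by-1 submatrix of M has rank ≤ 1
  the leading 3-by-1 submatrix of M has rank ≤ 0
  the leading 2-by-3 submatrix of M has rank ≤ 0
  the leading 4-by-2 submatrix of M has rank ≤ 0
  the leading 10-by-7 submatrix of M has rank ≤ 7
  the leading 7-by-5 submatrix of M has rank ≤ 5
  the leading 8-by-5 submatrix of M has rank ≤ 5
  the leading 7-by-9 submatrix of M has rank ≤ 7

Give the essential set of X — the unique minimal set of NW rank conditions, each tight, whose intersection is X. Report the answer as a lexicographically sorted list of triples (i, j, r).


Rank table r_w(10×10) implied by the 21 constraints:

  i=1: 0, 0, 0, 1, 1, 1, 1, 1, 1, 1
  i=2: 0, 0, 0, 1, 1, 1, 2, 2, 2, 2
  i=3: 0, 0, 1, 2, 2, 2, 3, 3, 3, 3
  i=4: 0, 0, 1, 2, 3, 3, 4, 4, 4, 4
  i=5: 0, 1, 2, 3, 4, 4, 5, 5, 5, 5
  i=6: 1, 2, 3, 4, 5, 5, 6, 6, 6, 6
  i=7: 1, 2, 3, 4, 5, 6, 7, 7, 7, 7
  i=8: 1, 2, 3, 4, 5, 6, 7, 7, 8, 8
  i=9: 1, 2, 3, 4, 5, 6, 7, 7, 8, 9
  i=10: 1, 2, 3, 4, 5, 6, 7, 8, 9, 10

giving w = (4, 7, 3, 5, 2, 1, 6, 9, 10, 8) via Δ²R.

Rothe diagram D(w) (15 cells), 5 SE-corners (essential conditions):

[(2, 3, 0), (2, 6, 1), (4, 2, 0), (5, 1, 0), (9, 8, 7)]


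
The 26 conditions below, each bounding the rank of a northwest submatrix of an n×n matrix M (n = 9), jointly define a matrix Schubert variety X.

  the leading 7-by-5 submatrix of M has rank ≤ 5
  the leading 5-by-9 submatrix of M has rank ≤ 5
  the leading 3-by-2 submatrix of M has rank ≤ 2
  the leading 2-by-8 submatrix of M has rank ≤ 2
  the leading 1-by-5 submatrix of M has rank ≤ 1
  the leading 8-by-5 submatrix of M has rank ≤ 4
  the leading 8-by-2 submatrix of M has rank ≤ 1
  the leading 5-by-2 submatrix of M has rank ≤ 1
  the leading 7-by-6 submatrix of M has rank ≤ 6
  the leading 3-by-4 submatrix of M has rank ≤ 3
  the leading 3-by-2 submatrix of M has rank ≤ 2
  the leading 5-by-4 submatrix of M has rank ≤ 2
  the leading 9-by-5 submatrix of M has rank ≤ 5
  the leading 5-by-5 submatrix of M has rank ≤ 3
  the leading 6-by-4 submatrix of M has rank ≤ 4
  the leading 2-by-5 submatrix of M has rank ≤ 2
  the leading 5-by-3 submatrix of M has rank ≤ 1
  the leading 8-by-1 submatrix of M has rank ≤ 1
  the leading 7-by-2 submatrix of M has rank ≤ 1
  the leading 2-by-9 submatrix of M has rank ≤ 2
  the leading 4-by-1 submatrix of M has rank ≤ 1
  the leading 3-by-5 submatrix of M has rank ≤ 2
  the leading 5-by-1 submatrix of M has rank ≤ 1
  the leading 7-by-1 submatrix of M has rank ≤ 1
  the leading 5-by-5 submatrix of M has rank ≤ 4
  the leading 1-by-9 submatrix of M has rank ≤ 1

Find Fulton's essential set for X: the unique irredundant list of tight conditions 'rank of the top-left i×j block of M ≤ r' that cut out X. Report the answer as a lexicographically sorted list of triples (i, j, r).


The tightest implied rank at each (i,j), from the 26 conditions:

  1  1  1  1  1  1  1  1  1
  1  1  1  2  2  2  2  2  2
  1  1  1  2  2  3  3  3  3
  1  1  1  2  3  4  4  4  4
  1  1  1  2  3  4  5  5  5
  1  1  2  3  4  5  6  6  6
  1  1  2  3  4  5  6  7  7
  1  1  2  3  4  5  6  7  8
  1  2  3  4  5  6  7  8  9

so w = (1, 4, 6, 5, 7, 3, 8, 9, 2).

D(w) has 12 cells with 3 SE-corners; essential set:

[(3, 5, 2), (5, 3, 1), (8, 2, 1)]


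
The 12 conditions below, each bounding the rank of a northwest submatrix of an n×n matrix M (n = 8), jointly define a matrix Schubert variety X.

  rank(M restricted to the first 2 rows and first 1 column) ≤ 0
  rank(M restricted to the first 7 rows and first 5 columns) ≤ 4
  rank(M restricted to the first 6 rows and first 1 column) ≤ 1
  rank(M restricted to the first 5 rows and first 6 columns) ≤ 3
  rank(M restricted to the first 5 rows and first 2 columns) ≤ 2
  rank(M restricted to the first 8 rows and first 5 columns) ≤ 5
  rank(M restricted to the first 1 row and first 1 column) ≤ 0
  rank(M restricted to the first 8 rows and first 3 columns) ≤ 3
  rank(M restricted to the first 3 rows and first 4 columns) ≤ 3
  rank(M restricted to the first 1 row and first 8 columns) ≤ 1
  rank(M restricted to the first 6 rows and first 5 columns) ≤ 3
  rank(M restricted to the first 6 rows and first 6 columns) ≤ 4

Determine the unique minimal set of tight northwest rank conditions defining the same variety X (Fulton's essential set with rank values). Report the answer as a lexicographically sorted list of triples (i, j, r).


Propagating the 12 rank bounds to every northwest block:

  R[1]: 0  1  1  1  1  1  1  1
  R[2]: 0  1  2  2  2  2  2  2
  R[3]: 1  2  3  3  3  3  3  3
  R[4]: 1  2  3  3  3  3  4  4
  R[5]: 1  2  3  3  3  3  4  5
  R[6]: 1  2  3  3  3  4  5  6
  R[7]: 1  2  3  4  4  5  6  7
  R[8]: 1  2  3  4  5  6  7  8

the unique w with this rank table is (2, 3, 1, 7, 8, 6, 4, 5).

Fulton essential set (3 of the 10 Rothe cells):

[(2, 1, 0), (5, 6, 3), (6, 5, 3)]


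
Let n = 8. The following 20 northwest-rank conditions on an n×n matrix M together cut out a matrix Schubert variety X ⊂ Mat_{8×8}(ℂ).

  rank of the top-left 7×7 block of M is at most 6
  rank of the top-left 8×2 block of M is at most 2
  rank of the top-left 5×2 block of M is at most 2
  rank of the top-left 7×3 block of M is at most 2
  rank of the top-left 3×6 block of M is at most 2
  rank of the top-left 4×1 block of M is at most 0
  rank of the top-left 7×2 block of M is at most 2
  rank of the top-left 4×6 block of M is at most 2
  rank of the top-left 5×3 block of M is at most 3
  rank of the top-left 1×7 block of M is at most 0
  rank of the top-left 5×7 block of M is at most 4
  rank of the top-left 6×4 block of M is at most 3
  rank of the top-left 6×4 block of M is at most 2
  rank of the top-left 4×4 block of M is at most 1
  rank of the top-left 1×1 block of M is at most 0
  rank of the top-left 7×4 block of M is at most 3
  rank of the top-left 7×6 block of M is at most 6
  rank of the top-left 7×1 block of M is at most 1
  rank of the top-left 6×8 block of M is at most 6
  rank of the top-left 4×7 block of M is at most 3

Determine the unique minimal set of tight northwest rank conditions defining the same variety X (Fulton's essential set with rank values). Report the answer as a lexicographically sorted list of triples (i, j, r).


Propagating the 20 rank bounds to every northwest block:

  row 1: 0  0  0  0  0  0  0  1
  row 2: 0  1  1  1  1  1  1  2
  row 3: 0  1  1  1  2  2  2  3
  row 4: 0  1  1  1  2  2  3  4
  row 5: 1  2  2  2  3  3  4  5
  row 6: 1  2  2  2  3  4  5  6
  row 7: 1  2  2  3  4  5  6  7
  row 8: 1  2  3  4  5  6  7  8

giving w = (8, 2, 5, 7, 1, 6, 4, 3) via Δ²R.

|D(w)|=18, |Ess(w)|=6:

[(1, 7, 0), (4, 1, 0), (4, 4, 1), (4, 6, 2), (6, 4, 2), (7, 3, 2)]


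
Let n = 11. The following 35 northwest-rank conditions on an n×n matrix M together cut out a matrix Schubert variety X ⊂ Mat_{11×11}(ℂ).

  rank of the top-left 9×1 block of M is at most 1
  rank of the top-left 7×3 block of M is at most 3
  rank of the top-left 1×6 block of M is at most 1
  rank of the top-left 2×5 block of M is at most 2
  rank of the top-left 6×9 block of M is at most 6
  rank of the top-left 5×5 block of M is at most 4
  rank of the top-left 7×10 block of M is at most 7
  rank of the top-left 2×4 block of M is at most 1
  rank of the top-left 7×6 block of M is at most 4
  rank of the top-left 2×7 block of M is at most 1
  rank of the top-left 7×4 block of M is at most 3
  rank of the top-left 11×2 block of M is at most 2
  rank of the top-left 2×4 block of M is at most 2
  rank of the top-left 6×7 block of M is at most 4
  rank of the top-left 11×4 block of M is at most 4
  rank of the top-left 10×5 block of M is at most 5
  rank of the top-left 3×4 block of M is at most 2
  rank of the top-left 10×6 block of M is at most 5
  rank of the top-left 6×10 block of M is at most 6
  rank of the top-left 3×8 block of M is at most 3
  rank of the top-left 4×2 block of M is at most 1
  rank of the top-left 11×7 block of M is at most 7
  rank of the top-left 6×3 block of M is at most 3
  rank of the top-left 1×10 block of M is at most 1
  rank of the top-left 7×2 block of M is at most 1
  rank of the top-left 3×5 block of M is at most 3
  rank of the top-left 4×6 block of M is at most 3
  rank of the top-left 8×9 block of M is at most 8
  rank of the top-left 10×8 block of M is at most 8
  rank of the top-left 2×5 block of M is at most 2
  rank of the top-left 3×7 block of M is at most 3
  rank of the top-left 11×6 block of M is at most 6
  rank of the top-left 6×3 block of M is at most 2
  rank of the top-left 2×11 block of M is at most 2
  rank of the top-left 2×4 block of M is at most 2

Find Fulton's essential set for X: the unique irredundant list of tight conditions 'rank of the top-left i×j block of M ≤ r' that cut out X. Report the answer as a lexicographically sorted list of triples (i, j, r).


Reconstructing r_w from the 35 given conditions:

  1 1 1 1 1 1 1 1 1 1 1
  1 1 1 1 1 1 1 2 2 2 2
  1 1 2 2 2 2 2 3 3 3 3
  1 1 2 3 3 3 3 4 4 4 4
  1 1 2 3 4 4 4 5 5 5 5
  1 1 2 3 4 4 4 5 6 6 6
  1 1 2 3 4 4 5 6 7 7 7
  1 2 3 4 5 5 6 7 8 8 8
  1 2 3 4 5 5 6 7 8 9 9
  1 2 3 4 5 5 6 7 8 9 10
  1 2 3 4 5 6 7 8 9 10 11

giving w = (1, 8, 3, 4, 5, 9, 7, 2, 10, 11, 6) via Δ²R.

5 SE-corners of the 16-cell Rothe diagram give Ess(w):

[(2, 7, 1), (6, 7, 4), (7, 2, 1), (7, 6, 4), (10, 6, 5)]


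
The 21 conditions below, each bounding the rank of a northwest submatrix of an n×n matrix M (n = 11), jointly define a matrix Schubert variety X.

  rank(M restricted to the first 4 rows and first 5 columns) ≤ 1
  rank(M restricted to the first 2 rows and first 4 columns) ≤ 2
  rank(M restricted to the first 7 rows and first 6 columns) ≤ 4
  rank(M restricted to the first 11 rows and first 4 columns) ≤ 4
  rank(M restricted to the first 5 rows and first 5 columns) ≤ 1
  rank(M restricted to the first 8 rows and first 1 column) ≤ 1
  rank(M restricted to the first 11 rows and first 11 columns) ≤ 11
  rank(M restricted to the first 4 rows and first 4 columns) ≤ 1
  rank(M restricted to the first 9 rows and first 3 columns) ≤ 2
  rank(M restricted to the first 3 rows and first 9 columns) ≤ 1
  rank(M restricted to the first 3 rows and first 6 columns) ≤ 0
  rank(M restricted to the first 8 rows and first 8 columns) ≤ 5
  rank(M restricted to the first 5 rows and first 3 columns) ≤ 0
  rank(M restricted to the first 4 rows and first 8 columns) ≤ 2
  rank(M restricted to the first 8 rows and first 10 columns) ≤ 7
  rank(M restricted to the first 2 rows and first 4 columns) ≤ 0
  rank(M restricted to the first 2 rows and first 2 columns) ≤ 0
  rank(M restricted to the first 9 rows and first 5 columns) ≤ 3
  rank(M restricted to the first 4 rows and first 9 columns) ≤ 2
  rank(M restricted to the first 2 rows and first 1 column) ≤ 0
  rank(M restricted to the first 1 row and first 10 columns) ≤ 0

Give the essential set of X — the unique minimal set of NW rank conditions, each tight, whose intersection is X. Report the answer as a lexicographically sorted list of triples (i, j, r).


Propagating the 21 rank bounds to every northwest block:

  row 1: 0 | 0 | 0 | 0 | 0 | 0 | 0 | 0 | 0 | 0 | 1
  row 2: 0 | 0 | 0 | 0 | 0 | 0 | 1 | 1 | 1 | 1 | 2
  row 3: 0 | 0 | 0 | 0 | 0 | 0 | 1 | 1 | 1 | 2 | 3
  row 4: 0 | 0 | 0 | 1 | 1 | 1 | 2 | 2 | 2 | 3 | 4
  row 5: 0 | 0 | 0 | 1 | 1 | 2 | 3 | 3 | 3 | 4 | 5
  row 6: 1 | 1 | 1 | 2 | 2 | 3 | 4 | 4 | 4 | 5 | 6
  row 7: 1 | 2 | 2 | 3 | 3 | 4 | 5 | 5 | 5 | 6 | 7
  row 8: 1 | 2 | 2 | 3 | 3 | 4 | 5 | 5 | 6 | 7 | 8
  row 9: 1 | 2 | 2 | 3 | 3 | 4 | 5 | 6 | 7 | 8 | 9
  row 10: 1 | 2 | 3 | 4 | 4 | 5 | 6 | 7 | 8 | 9 | 10
  row 11: 1 | 2 | 3 | 4 | 5 | 6 | 7 | 8 | 9 | 10 | 11

second differences of R give the permutation w = (11, 7, 10, 4, 6, 1, 2, 9, 8, 3, 5).

Fulton essential set (8 of the 36 Rothe cells):

[(1, 10, 0), (3, 6, 0), (3, 9, 1), (5, 3, 0), (5, 5, 1), (8, 8, 5), (9, 3, 2), (9, 5, 3)]


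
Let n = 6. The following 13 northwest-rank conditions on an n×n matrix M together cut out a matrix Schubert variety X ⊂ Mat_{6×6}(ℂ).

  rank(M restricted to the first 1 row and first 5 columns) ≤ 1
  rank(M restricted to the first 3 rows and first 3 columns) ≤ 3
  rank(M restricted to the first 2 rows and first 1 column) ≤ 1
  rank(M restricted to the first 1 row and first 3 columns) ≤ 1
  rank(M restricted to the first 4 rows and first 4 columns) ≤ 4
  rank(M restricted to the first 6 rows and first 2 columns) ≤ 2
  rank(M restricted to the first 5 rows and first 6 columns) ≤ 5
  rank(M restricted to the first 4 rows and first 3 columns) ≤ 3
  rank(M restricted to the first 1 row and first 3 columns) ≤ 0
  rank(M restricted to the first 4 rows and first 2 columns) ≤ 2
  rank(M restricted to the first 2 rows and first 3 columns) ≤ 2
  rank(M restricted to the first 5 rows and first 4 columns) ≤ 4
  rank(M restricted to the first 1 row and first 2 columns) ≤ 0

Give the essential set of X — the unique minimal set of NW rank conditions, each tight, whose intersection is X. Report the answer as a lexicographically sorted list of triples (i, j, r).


The tightest implied rank at each (i,j), from the 13 conditions:

  0  0  0  1  1  1
  1  1  1  2  2  2
  1  2  2  3  3  3
  1  2  3  4  4  4
  1  2  3  4  5  5
  1  2  3  4  5  6

reading off 1-entries of Δ²R: w = (4, 1, 2, 3, 5, 6).

Rothe diagram D(w) (3 cells), 1 SE-corner (essential condition):

[(1, 3, 0)]


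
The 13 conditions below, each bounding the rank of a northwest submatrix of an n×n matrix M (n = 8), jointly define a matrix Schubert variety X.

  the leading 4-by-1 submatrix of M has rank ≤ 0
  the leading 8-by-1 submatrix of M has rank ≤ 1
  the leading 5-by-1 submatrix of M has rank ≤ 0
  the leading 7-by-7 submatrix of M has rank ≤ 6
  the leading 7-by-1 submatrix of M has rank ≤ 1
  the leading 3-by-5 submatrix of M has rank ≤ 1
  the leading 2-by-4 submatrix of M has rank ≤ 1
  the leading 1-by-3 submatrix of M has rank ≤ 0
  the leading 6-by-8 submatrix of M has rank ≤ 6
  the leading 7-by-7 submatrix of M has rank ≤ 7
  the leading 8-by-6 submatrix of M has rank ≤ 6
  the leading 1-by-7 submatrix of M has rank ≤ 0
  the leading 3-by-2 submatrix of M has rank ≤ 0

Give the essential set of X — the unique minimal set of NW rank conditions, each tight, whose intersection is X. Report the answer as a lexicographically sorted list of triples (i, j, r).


Rank table r_w(8×8) implied by the 13 constraints:

  0 | 0 | 0 | 0 | 0 | 0 | 0 | 1
  0 | 0 | 1 | 1 | 1 | 1 | 1 | 2
  0 | 0 | 1 | 1 | 1 | 2 | 2 | 3
  0 | 1 | 2 | 2 | 2 | 3 | 3 | 4
  0 | 1 | 2 | 3 | 3 | 4 | 4 | 5
  1 | 2 | 3 | 4 | 4 | 5 | 5 | 6
  1 | 2 | 3 | 4 | 5 | 6 | 6 | 7
  1 | 2 | 3 | 4 | 5 | 6 | 7 | 8

so w = (8, 3, 6, 2, 4, 1, 5, 7).

ℓ(w)=15; the 4 essential cells (i,j,r):

[(1, 7, 0), (3, 2, 0), (3, 5, 1), (5, 1, 0)]


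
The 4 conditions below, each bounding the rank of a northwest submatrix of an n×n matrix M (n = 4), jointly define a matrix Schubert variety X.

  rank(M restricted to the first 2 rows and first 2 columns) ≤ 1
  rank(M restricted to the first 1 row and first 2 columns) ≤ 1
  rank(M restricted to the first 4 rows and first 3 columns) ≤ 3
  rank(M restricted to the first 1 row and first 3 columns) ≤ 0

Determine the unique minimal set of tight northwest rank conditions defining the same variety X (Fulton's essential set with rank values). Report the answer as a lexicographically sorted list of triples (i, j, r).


Computing R[i][j] = min implied NW-rank bound (n=4, 4 conditions):

  R[1]: 0 | 0 | 0 | 1
  R[2]: 1 | 1 | 1 | 2
  R[3]: 1 | 2 | 2 | 3
  R[4]: 1 | 2 | 3 | 4

giving w = (4, 1, 2, 3) via Δ²R.

1 SE-corner of the 3-cell Rothe diagram gives Ess(w):

[(1, 3, 0)]


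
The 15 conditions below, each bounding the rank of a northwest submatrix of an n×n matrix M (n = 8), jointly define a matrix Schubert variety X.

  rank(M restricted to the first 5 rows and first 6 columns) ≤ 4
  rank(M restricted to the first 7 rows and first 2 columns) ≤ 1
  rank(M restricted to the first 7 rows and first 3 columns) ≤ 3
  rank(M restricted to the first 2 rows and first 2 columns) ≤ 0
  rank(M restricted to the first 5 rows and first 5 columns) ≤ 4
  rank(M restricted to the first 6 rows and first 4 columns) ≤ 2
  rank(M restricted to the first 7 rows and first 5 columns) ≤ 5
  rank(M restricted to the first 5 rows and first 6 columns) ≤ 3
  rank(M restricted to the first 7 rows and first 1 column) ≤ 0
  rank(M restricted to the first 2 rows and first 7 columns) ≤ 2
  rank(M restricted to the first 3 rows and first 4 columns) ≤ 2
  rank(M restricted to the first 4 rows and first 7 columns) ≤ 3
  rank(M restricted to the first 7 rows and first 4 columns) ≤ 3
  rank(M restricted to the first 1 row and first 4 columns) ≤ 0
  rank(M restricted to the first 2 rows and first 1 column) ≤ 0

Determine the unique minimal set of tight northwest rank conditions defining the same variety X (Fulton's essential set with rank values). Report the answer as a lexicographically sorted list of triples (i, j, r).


Computing R[i][j] = min implied NW-rank bound (n=8, 15 conditions):

  row 1: 0 0 0 0 1 1 1 1
  row 2: 0 0 1 1 2 2 2 2
  row 3: 0 1 2 2 3 3 3 3
  row 4: 0 1 2 2 3 3 3 4
  row 5: 0 1 2 2 3 3 4 5
  row 6: 0 1 2 2 3 4 5 6
  row 7: 0 1 2 3 4 5 6 7
  row 8: 1 2 3 4 5 6 7 8

the unique w with this rank table is (5, 3, 2, 8, 7, 6, 4, 1).

6 SE-corners of the 17-cell Rothe diagram give Ess(w):

[(1, 4, 0), (2, 2, 0), (4, 7, 3), (5, 6, 3), (6, 4, 2), (7, 1, 0)]


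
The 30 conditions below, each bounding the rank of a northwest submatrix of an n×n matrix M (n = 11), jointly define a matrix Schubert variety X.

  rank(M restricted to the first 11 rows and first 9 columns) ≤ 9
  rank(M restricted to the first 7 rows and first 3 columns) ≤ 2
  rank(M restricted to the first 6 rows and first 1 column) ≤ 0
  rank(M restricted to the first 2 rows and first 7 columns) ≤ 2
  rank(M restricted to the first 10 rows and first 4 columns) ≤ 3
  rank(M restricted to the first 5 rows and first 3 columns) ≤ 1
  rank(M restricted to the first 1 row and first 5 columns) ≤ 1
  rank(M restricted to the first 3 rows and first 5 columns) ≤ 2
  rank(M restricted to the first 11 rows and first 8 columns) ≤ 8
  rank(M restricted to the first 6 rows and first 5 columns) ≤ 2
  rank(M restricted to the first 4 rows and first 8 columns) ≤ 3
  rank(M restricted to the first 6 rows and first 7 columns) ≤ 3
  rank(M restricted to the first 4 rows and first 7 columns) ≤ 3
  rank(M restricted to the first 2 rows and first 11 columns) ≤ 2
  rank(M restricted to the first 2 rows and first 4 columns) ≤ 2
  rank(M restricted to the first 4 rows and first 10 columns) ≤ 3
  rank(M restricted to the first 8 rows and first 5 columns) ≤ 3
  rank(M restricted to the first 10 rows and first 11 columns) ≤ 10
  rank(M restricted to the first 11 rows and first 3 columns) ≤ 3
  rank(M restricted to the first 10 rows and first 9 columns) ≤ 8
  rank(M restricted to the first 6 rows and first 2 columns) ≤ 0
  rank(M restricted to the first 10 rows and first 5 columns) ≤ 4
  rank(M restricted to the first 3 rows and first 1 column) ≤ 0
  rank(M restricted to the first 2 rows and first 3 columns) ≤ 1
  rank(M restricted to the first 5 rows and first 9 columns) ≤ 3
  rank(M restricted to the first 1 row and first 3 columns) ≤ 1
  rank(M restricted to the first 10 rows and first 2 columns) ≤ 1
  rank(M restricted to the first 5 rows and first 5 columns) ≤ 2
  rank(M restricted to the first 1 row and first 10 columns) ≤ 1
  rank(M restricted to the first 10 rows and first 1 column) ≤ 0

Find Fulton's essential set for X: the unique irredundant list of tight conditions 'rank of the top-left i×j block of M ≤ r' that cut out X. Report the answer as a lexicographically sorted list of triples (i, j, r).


Recovering R(i,j) via the rank-extension bound from the 30 conditions:

  R[1]: 0  0  1  1  1  1  1  1  1  1  1
  R[2]: 0  0  1  2  2  2  2  2  2  2  2
  R[3]: 0  0  1  2  2  3  3  3  3  3  3
  R[4]: 0  0  1  2  2  3  3  3  3  3  4
  R[5]: 0  0  1  2  2  3  3  3  3  4  5
  R[6]: 0  0  1  2  2  3  3  4  4  5  6
  R[7]: 0  1  2  3  3  4  4  5  5  6  7
  R[8]: 0  1  2  3  3  4  5  6  6  7  8
  R[9]: 0  1  2  3  4  5  6  7  7  8  9
  R[10]: 0  1  2  3  4  5  6  7  8  9  10
  R[11]: 1  2  3  4  5  6  7  8  9  10  11

hence w(1..11) = (3, 4, 6, 11, 10, 8, 2, 7, 5, 9, 1).

|D(w)|=29, |Ess(w)|=7:

[(4, 10, 3), (5, 9, 3), (6, 2, 0), (6, 5, 2), (6, 7, 3), (8, 5, 3), (10, 1, 0)]


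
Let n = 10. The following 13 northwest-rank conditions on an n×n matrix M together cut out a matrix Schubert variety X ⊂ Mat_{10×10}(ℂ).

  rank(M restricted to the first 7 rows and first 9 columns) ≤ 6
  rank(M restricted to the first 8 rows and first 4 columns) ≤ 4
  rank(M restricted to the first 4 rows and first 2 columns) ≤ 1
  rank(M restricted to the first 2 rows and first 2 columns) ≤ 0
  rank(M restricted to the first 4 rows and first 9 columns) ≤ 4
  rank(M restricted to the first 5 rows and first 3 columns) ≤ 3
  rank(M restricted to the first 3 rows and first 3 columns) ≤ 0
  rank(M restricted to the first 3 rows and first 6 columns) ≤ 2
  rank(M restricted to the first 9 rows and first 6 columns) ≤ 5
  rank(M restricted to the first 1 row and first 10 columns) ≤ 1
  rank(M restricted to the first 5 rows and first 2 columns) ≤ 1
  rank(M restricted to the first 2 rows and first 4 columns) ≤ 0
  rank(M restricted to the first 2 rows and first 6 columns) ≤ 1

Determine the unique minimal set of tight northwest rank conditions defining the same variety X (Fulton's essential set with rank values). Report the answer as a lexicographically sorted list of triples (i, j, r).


Rank table r_w(10×10) implied by the 13 constraints:

  i=1: 0  0  0  0  1  1  1  1  1  1
  i=2: 0  0  0  0  1  1  2  2  2  2
  i=3: 0  0  0  1  2  2  3  3  3  3
  i=4: 1  1  1  2  3  3  4  4  4  4
  i=5: 1  1  2  3  4  4  5  5  5  5
  i=6: 1  2  3  4  5  5  6  6  6  6
  i=7: 1  2  3  4  5  5  6  6  6  7
  i=8: 1  2  3  4  5  5  6  7  7  8
  i=9: 1  2  3  4  5  5  6  7  8  9
  i=10: 1  2  3  4  5  6  7  8  9  10

giving w = (5, 7, 4, 1, 3, 2, 10, 8, 9, 6) via Δ²R.

ℓ(w)=18; the 6 essential cells (i,j,r):

[(2, 4, 0), (2, 6, 1), (3, 3, 0), (5, 2, 1), (7, 9, 6), (9, 6, 5)]


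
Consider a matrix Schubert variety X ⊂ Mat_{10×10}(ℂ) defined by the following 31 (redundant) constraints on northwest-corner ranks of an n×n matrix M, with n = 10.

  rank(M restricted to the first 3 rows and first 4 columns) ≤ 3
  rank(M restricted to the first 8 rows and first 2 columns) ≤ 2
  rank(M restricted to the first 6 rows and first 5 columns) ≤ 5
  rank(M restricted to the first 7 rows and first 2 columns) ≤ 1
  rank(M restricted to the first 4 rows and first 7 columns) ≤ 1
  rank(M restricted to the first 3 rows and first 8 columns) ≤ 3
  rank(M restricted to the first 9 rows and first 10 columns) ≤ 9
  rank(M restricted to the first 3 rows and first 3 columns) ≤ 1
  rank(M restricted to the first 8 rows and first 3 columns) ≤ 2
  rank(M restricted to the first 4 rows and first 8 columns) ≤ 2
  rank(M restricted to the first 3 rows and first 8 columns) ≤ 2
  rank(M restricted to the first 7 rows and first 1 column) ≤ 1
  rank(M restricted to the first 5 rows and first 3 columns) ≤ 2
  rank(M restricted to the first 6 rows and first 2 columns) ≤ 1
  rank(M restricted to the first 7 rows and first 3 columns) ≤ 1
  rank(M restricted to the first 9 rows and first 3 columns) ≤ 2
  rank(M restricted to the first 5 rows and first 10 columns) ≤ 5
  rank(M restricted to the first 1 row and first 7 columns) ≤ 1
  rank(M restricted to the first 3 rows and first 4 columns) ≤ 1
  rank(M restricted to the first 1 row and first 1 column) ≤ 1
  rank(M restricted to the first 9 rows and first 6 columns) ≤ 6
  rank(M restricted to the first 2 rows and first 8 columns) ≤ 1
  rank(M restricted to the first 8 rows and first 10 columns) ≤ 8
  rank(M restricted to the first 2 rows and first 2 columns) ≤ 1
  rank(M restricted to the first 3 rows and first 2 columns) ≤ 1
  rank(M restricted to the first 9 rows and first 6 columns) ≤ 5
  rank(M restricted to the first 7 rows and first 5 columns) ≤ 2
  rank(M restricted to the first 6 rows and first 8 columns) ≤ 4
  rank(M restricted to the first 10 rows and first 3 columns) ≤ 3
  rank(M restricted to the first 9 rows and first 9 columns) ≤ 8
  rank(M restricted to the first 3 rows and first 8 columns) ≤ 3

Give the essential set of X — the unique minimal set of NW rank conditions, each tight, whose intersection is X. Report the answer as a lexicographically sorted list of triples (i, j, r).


Propagating the 31 rank bounds to every northwest block:

  row 1: 1, 1, 1, 1, 1, 1, 1, 1, 1, 1
  row 2: 1, 1, 1, 1, 1, 1, 1, 1, 2, 2
  row 3: 1, 1, 1, 1, 1, 1, 1, 2, 3, 3
  row 4: 1, 1, 1, 1, 1, 1, 1, 2, 3, 4
  row 5: 1, 1, 1, 2, 2, 2, 2, 3, 4, 5
  row 6: 1, 1, 1, 2, 2, 3, 3, 4, 5, 6
  row 7: 1, 1, 1, 2, 2, 3, 4, 5, 6, 7
  row 8: 1, 2, 2, 3, 3, 4, 5, 6, 7, 8
  row 9: 1, 2, 2, 3, 4, 5, 6, 7, 8, 9
  row 10: 1, 2, 3, 4, 5, 6, 7, 8, 9, 10

hence w(1..10) = (1, 9, 8, 10, 4, 6, 7, 2, 5, 3).

Fulton essential set (5 of the 28 Rothe cells):

[(2, 8, 1), (4, 7, 1), (7, 3, 1), (7, 5, 2), (9, 3, 2)]


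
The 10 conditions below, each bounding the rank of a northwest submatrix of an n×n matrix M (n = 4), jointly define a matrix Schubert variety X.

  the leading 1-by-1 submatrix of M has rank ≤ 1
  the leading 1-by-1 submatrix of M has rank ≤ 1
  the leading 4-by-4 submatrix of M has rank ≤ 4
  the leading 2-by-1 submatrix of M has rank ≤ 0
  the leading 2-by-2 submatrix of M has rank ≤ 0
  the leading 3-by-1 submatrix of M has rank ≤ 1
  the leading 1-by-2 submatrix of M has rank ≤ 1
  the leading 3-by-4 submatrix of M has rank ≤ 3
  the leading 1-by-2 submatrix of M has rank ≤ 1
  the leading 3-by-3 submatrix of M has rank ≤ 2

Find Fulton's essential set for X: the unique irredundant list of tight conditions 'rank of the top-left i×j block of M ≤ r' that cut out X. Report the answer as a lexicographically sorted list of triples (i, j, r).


The tightest implied rank at each (i,j), from the 10 conditions:

  0 | 0 | 1 | 1
  0 | 0 | 1 | 2
  1 | 1 | 2 | 3
  1 | 2 | 3 | 4

reading off 1-entries of Δ²R: w = (3, 4, 1, 2).

|D(w)|=4, |Ess(w)|=1:

[(2, 2, 0)]


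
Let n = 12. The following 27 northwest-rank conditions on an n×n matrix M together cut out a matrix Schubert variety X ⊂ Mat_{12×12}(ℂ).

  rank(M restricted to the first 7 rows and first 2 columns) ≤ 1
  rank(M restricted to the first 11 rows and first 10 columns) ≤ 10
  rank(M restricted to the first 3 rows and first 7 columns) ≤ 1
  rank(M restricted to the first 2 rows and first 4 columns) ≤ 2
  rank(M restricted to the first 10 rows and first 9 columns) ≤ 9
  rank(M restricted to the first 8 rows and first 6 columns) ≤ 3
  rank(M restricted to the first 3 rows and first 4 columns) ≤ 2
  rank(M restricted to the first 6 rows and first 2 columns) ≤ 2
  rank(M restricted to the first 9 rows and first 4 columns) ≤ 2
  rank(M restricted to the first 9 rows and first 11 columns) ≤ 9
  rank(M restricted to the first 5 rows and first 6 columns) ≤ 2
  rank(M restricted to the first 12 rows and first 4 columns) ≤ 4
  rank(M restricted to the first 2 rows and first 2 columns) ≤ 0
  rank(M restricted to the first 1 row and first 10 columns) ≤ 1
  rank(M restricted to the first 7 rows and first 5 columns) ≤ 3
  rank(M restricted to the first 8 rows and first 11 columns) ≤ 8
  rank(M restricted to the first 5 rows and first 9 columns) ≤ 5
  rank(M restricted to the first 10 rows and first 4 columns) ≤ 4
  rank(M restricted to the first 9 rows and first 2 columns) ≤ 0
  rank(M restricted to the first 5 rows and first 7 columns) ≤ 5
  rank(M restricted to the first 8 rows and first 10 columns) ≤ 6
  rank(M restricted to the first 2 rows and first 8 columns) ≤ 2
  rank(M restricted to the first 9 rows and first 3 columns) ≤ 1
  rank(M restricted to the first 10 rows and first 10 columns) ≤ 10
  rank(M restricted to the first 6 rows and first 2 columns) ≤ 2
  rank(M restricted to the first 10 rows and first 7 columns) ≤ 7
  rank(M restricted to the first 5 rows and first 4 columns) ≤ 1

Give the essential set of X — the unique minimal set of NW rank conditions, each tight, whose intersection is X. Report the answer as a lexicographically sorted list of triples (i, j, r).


Rank table r_w(12×12) implied by the 27 constraints:

  R[1]: 0 0 1 1 1 1 1 1 1 1 1 1
  R[2]: 0 0 1 1 1 1 1 2 2 2 2 2
  R[3]: 0 0 1 1 1 1 1 2 3 3 3 3
  R[4]: 0 0 1 1 2 2 2 3 4 4 4 4
  R[5]: 0 0 1 1 2 2 3 4 5 5 5 5
  R[6]: 0 0 1 2 3 3 4 5 6 6 6 6
  R[7]: 0 0 1 2 3 3 4 5 6 6 7 7
  R[8]: 0 0 1 2 3 3 4 5 6 6 7 8
  R[9]: 0 0 1 2 3 4 5 6 7 7 8 9
  R[10]: 1 1 2 3 4 5 6 7 8 8 9 10
  R[11]: 1 2 3 4 5 6 7 8 9 9 10 11
  R[12]: 1 2 3 4 5 6 7 8 9 10 11 12

hence w(1..12) = (3, 8, 9, 5, 7, 4, 11, 12, 6, 1, 2, 10).

D(w) has 33 cells with 6 SE-corners; essential set:

[(3, 7, 1), (5, 4, 1), (5, 6, 2), (8, 6, 3), (8, 10, 6), (9, 2, 0)]
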